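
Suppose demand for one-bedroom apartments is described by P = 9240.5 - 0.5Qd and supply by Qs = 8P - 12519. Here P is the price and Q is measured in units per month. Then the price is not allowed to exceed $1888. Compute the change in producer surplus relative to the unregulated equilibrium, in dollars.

Rearranging demand gives Qd = 18481 - 2P. Equilibrium: 18481 - 2P = 8P - 12519, so 31000 = 10P and P* = 3100, Q* = 12281.
Since 1888 < 3100, the ceiling is binding.
At P = 1888: Qd = 18481 - 2·1888 = 14705 and Qs = 8·1888 - 12519 = 2585.
Producer surplus without the control is ½ · (3100 - 1564.875) · 12281 = 9426435.0625.
With the ceiling, producers sell 2585 units at 1888, so PS = ½ · (1888 - 1564.875) · 2585 = 417639.0625.
Change in producer surplus = 417639.0625 - 9426435.0625 = -9008796.

-9008796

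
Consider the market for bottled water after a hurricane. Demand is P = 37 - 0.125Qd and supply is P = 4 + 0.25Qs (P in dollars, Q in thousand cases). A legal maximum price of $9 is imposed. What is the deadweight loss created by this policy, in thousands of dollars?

867

Rearranging demand gives Qd = 296 - 8P; rearranging supply gives Qs = 4P - 16. Equilibrium: 296 - 8P = 4P - 16, so 312 = 12P and P* = 26, Q* = 88.
Since 9 < 26, the ceiling is binding.
At P = 9: Qd = 296 - 8·9 = 224 and Qs = 4·9 - 16 = 20.
Quantity traded falls to 20. At Q = 20 the demand price is (296 - 20)/8 = 34.5 and the supply price is (16 + 20)/4 = 9.
Deadweight loss = ½ · (34.5 - 9) · (88 - 20) = ½ · 25.5 · 68 = 867.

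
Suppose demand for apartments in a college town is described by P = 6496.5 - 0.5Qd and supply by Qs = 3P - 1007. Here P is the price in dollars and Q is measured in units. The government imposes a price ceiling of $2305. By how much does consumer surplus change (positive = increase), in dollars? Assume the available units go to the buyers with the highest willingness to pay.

Rearranging demand gives Qd = 12993 - 2P. Without the control the market clears where 12993 - 2P = 3P - 1007, i.e. P* = 2800 and Q* = 7393.
Since 2305 < 2800, the ceiling is binding.
At P = 2305: Qd = 12993 - 2·2305 = 8383 and Qs = 3·2305 - 1007 = 5908.
Consumer surplus without the control is ½ · (6496.5 - 2800) · 7393 = 13664112.25.
With the ceiling, 5908 units are sold at 2305 (assume they go to the highest-value buyers). The demand price at Q = 5908 is 3542.5, so CS = ½ · [(6496.5 - 2305) + (3542.5 - 2305)] · 5908 = 16037266.
Change in consumer surplus = 16037266 - 13664112.25 = 2373153.75.

2373153.75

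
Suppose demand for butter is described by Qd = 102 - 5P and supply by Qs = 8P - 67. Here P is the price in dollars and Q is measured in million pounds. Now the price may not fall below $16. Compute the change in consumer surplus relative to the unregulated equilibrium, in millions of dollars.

Without the control the market clears where 102 - 5P = 8P - 67, i.e. P* = 13 and Q* = 37.
Since 16 > 13, the floor is binding.
At P = 16: Qd = 102 - 5·16 = 22 and Qs = 8·16 - 67 = 61.
Consumer surplus without the control is ½ · (20.4 - 13) · 37 = 136.9.
With the floor, consumers buy 22 units at 16, so CS = ½ · (20.4 - 16) · 22 = 48.4.
Change in consumer surplus = 48.4 - 136.9 = -88.5.

-88.5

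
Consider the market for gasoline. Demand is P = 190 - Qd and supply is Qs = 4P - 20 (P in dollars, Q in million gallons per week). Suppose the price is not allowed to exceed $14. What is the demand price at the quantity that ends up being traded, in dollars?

Rearranging demand gives Qd = 190 - P. In a free market, 190 - P = 4P - 20 gives the equilibrium P* = 42, Q* = 148.
The ceiling of 14 is below the equilibrium price 42, so it binds.
At P = 14: Qd = 190 - 14 = 176 and Qs = 4·14 - 20 = 36.
Only 36 units reach the market. On the demand curve, the marginal buyer's willingness to pay at Q = 36 is (190 - 36) = 154.

154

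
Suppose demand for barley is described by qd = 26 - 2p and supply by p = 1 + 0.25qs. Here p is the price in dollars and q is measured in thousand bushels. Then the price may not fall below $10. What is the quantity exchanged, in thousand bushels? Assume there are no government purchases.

Rearranging supply gives qs = 4p - 4. Equilibrium: 26 - 2p = 4p - 4, so 30 = 6p and p* = 5, q* = 16.
The floor of 10 is above the equilibrium price 5, so it binds.
At p = 10: qd = 26 - 2·10 = 6 and qs = 4·10 - 4 = 36.
The quantity actually transacted is the short side, demand: 6.

6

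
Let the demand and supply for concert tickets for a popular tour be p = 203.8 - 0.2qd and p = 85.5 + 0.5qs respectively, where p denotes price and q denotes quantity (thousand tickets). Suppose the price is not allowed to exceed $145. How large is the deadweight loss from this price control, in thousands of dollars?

875

Rearranging demand gives qd = 1019 - 5p; rearranging supply gives qs = 2p - 171. Without the control the market clears where 1019 - 5p = 2p - 171, i.e. p* = 170 and q* = 169.
Since 145 < 170, the ceiling is binding.
At p = 145: qd = 1019 - 5·145 = 294 and qs = 2·145 - 171 = 119.
Quantity traded falls to 119. At q = 119 the demand price is (1019 - 119)/5 = 180 and the supply price is (171 + 119)/2 = 145.
Deadweight loss = ½ · (180 - 145) · (169 - 119) = ½ · 35 · 50 = 875.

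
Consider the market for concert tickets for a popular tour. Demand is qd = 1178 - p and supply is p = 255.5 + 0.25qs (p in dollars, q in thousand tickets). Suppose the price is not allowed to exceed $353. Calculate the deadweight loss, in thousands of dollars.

75690

Rearranging supply gives qs = 4p - 1022. Without the control the market clears where 1178 - p = 4p - 1022, i.e. p* = 440 and q* = 738.
The ceiling of 353 is below the equilibrium price 440, so it binds.
At p = 353: qd = 1178 - 353 = 825 and qs = 4·353 - 1022 = 390.
Quantity traded falls to 390. At q = 390 the demand price is 1178 - 390 = 788 and the supply price is (1022 + 390)/4 = 353.
Deadweight loss = ½ · (788 - 353) · (738 - 390) = ½ · 435 · 348 = 75690.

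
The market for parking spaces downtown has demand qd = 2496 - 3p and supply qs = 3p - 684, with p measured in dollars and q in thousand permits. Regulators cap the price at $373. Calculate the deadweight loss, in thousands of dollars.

73947

In a free market, 2496 - 3p = 3p - 684 gives the equilibrium p* = 530, q* = 906.
Since 373 < 530, the ceiling is binding.
At p = 373: qd = 2496 - 3·373 = 1377 and qs = 3·373 - 684 = 435.
Quantity traded falls to 435. At q = 435 the demand price is (2496 - 435)/3 = 687 and the supply price is (684 + 435)/3 = 373.
Deadweight loss = ½ · (687 - 373) · (906 - 435) = ½ · 314 · 471 = 73947.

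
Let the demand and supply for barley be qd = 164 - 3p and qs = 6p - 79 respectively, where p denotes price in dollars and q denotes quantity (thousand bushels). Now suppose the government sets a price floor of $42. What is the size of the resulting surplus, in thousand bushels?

Setting quantity demanded equal to quantity supplied, 164 - 3p = 6p - 79, gives p* = 27 and q* = 83.
The floor of 42 is above the equilibrium price 27, so it binds.
At p = 42: qd = 164 - 3·42 = 38 and qs = 6·42 - 79 = 173.
Surplus = qs - qd = 173 - 38 = 135.

135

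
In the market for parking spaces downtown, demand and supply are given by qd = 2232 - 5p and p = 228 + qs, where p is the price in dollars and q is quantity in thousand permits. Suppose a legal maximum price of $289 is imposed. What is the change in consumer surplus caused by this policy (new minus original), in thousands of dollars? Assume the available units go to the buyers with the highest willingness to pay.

Rearranging supply gives qs = p - 228. Without the control the market clears where 2232 - 5p = p - 228, i.e. p* = 410 and q* = 182.
Since 289 < 410, the ceiling is binding.
At p = 289: qd = 2232 - 5·289 = 787 and qs = 289 - 228 = 61.
Consumer surplus without the control is ½ · (446.4 - 410) · 182 = 3312.4.
With the ceiling, 61 units are sold at 289 (assume they go to the highest-value buyers). The demand price at q = 61 is 434.2, so CS = ½ · [(446.4 - 289) + (434.2 - 289)] · 61 = 9229.3.
Change in consumer surplus = 9229.3 - 3312.4 = 5916.9.

5916.9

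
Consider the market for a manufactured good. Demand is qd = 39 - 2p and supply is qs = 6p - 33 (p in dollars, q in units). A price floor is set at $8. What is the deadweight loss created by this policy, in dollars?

In a free market, 39 - 2p = 6p - 33 gives the equilibrium p* = 9, q* = 21.
Since 8 is below p* = 9, the floor does not bind and the free-market outcome prevails.
Since the control does not bind, no trades are prevented and deadweight loss is zero.

0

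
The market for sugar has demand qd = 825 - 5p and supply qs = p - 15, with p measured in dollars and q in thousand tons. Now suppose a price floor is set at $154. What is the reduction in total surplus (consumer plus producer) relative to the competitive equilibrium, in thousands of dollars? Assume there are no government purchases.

Setting quantity demanded equal to quantity supplied, 825 - 5p = p - 15, gives p* = 140 and q* = 125.
Since 154 > 140, the floor is binding.
At p = 154: qd = 825 - 5·154 = 55 and qs = 154 - 15 = 139.
Quantity traded falls to 55. At q = 55 the demand price is (825 - 55)/5 = 154 and the supply price is 15 + 55 = 70.
Deadweight loss = ½ · (154 - 70) · (125 - 55) = ½ · 84 · 70 = 2940.

2940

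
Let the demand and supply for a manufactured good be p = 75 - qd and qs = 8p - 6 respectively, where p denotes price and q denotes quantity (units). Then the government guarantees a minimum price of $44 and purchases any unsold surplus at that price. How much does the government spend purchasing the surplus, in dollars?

13860

Rearranging demand gives qd = 75 - p. In a free market, 75 - p = 8p - 6 gives the equilibrium p* = 9, q* = 66.
The floor of 44 is above the equilibrium price 9, so it binds.
At p = 44: qd = 75 - 44 = 31 and qs = 8·44 - 6 = 346.
Surplus = qs - qd = 315.
Government expenditure = surplus × support price = 315 × 44 = 13860.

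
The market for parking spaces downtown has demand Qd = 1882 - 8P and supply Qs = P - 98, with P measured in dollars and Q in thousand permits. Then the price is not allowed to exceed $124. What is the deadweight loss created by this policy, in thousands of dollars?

Without the control the market clears where 1882 - 8P = P - 98, i.e. P* = 220 and Q* = 122.
Since 124 < 220, the ceiling is binding.
At P = 124: Qd = 1882 - 8·124 = 890 and Qs = 124 - 98 = 26.
Quantity traded falls to 26. At Q = 26 the demand price is (1882 - 26)/8 = 232 and the supply price is 98 + 26 = 124.
Deadweight loss = ½ · (232 - 124) · (122 - 26) = ½ · 108 · 96 = 5184.

5184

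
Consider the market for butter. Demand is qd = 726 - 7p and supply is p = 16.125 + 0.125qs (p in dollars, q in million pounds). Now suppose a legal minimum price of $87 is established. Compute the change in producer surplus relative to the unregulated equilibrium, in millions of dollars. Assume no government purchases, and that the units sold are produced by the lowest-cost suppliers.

Rearranging supply gives qs = 8p - 129. Without the control the market clears where 726 - 7p = 8p - 129, i.e. p* = 57 and q* = 327.
Since 87 > 57, the floor is binding.
At p = 87: qd = 726 - 7·87 = 117 and qs = 8·87 - 129 = 567.
Producer surplus without the control is ½ · (57 - 16.125) · 327 = 6683.0625.
With the floor, 117 units are sold at 87. The supply price at q = 117 is 30.75, so PS = ½ · [(87 - 16.125) + (87 - 30.75)] · 117 = 7436.8125.
Change in producer surplus = 7436.8125 - 6683.0625 = 753.75.

753.75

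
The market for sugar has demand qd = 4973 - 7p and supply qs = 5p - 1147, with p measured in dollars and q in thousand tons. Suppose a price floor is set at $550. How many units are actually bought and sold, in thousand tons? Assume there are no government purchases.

1123

Setting quantity demanded equal to quantity supplied, 4973 - 7p = 5p - 1147, gives p* = 510 and q* = 1403.
The floor of 550 is above the equilibrium price 510, so it binds.
At p = 550: qd = 4973 - 7·550 = 1123 and qs = 5·550 - 1147 = 1603.
The quantity actually transacted is the short side, demand: 1123.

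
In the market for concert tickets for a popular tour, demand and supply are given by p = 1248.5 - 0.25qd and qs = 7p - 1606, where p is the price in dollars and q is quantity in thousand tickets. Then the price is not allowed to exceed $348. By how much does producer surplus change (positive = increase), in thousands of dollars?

-431424

Rearranging demand gives qd = 4994 - 4p. Setting quantity demanded equal to quantity supplied, 4994 - 4p = 7p - 1606, gives p* = 600 and q* = 2594.
Because the ceiling (348) lies below the market-clearing price, it is binding.
At p = 348: qd = 4994 - 4·348 = 3602 and qs = 7·348 - 1606 = 830.
Producer surplus without the control is ½ · (600 - 1606/7) · 2594 = 3364418/7.
With the ceiling, producers sell 830 units at 348, so PS = ½ · (348 - 1606/7) · 830 = 344450/7.
Change in producer surplus = 344450/7 - 3364418/7 = -431424.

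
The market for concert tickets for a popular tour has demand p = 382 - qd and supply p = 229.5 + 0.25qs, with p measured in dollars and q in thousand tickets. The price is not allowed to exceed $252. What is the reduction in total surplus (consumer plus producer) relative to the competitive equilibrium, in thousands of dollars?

640

Rearranging demand gives qd = 382 - p; rearranging supply gives qs = 4p - 918. Setting quantity demanded equal to quantity supplied, 382 - p = 4p - 918, gives p* = 260 and q* = 122.
Since 252 < 260, the ceiling is binding.
At p = 252: qd = 382 - 252 = 130 and qs = 4·252 - 918 = 90.
Quantity traded falls to 90. At q = 90 the demand price is 382 - 90 = 292 and the supply price is (918 + 90)/4 = 252.
Deadweight loss = ½ · (292 - 252) · (122 - 90) = ½ · 40 · 32 = 640.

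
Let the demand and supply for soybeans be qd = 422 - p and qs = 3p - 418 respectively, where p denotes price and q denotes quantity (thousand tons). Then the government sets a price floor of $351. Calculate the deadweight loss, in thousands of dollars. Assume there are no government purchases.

Without the control the market clears where 422 - p = 3p - 418, i.e. p* = 210 and q* = 212.
Because the floor (351) lies above the market-clearing price, it is binding.
At p = 351: qd = 422 - 351 = 71 and qs = 3·351 - 418 = 635.
Quantity traded falls to 71. At q = 71 the demand price is 422 - 71 = 351 and the supply price is (418 + 71)/3 = 163.
Deadweight loss = ½ · (351 - 163) · (212 - 71) = ½ · 188 · 141 = 13254.

13254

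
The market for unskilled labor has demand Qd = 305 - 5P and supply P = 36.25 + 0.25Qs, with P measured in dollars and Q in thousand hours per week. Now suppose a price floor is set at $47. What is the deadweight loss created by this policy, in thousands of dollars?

Rearranging supply gives Qs = 4P - 145. Setting quantity demanded equal to quantity supplied, 305 - 5P = 4P - 145, gives P* = 50 and Q* = 55.
The floor of 47 is below the equilibrium price 50, so it is not binding; the market clears at P* = 50, Q* = 55.
Since the control does not bind, no trades are prevented and deadweight loss is zero.

0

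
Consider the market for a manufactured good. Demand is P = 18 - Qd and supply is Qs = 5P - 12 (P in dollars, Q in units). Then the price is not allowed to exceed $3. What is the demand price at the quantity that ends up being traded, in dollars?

Rearranging demand gives Qd = 18 - P. Setting quantity demanded equal to quantity supplied, 18 - P = 5P - 12, gives P* = 5 and Q* = 13.
Since 3 < 5, the ceiling is binding.
At P = 3: Qd = 18 - 3 = 15 and Qs = 5·3 - 12 = 3.
Only 3 units reach the market. On the demand curve, the marginal buyer's willingness to pay at Q = 3 is (18 - 3) = 15.

15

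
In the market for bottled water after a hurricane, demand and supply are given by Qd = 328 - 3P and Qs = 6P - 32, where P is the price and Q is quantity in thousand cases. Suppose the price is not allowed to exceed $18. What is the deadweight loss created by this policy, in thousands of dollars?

In a free market, 328 - 3P = 6P - 32 gives the equilibrium P* = 40, Q* = 208.
Because the ceiling (18) lies below the market-clearing price, it is binding.
At P = 18: Qd = 328 - 3·18 = 274 and Qs = 6·18 - 32 = 76.
Quantity traded falls to 76. At Q = 76 the demand price is (328 - 76)/3 = 84 and the supply price is (32 + 76)/6 = 18.
Deadweight loss = ½ · (84 - 18) · (208 - 76) = ½ · 66 · 132 = 4356.

4356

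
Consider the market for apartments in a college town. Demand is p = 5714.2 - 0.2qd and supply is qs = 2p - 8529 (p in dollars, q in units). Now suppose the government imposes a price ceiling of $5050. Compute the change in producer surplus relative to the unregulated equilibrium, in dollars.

Rearranging demand gives qd = 28571 - 5p. Setting quantity demanded equal to quantity supplied, 28571 - 5p = 2p - 8529, gives p* = 5300 and q* = 2071.
Since 5050 < 5300, the ceiling is binding.
At p = 5050: qd = 28571 - 5·5050 = 3321 and qs = 2·5050 - 8529 = 1571.
Producer surplus without the control is ½ · (5300 - 4264.5) · 2071 = 1072260.25.
With the ceiling, producers sell 1571 units at 5050, so PS = ½ · (5050 - 4264.5) · 1571 = 617010.25.
Change in producer surplus = 617010.25 - 1072260.25 = -455250.

-455250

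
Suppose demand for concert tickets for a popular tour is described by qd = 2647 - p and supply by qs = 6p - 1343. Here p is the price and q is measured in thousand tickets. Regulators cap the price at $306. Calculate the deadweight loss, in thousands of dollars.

1463616

In a free market, 2647 - p = 6p - 1343 gives the equilibrium p* = 570, q* = 2077.
The ceiling of 306 is below the equilibrium price 570, so it binds.
At p = 306: qd = 2647 - 306 = 2341 and qs = 6·306 - 1343 = 493.
Quantity traded falls to 493. At q = 493 the demand price is 2647 - 493 = 2154 and the supply price is (1343 + 493)/6 = 306.
Deadweight loss = ½ · (2154 - 306) · (2077 - 493) = ½ · 1848 · 1584 = 1463616.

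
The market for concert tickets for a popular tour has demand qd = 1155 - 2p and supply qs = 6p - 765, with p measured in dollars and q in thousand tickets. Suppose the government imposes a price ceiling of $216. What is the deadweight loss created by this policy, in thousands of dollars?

6912

Equilibrium: 1155 - 2p = 6p - 765, so 1920 = 8p and p* = 240, q* = 675.
Since 216 < 240, the ceiling is binding.
At p = 216: qd = 1155 - 2·216 = 723 and qs = 6·216 - 765 = 531.
Quantity traded falls to 531. At q = 531 the demand price is (1155 - 531)/2 = 312 and the supply price is (765 + 531)/6 = 216.
Deadweight loss = ½ · (312 - 216) · (675 - 531) = ½ · 96 · 144 = 6912.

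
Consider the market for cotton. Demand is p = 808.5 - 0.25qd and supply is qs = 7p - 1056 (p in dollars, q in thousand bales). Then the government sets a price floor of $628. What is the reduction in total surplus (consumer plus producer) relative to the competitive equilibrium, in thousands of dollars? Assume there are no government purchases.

Rearranging demand gives qd = 3234 - 4p. In a free market, 3234 - 4p = 7p - 1056 gives the equilibrium p* = 390, q* = 1674.
Since 628 > 390, the floor is binding.
At p = 628: qd = 3234 - 4·628 = 722 and qs = 7·628 - 1056 = 3340.
Quantity traded falls to 722. At q = 722 the demand price is (3234 - 722)/4 = 628 and the supply price is (1056 + 722)/7 = 254.
Deadweight loss = ½ · (628 - 254) · (1674 - 722) = ½ · 374 · 952 = 178024.

178024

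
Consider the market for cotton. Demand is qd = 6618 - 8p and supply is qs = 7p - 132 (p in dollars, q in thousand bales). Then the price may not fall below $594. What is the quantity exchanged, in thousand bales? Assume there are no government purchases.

1866

Equilibrium: 6618 - 8p = 7p - 132, so 6750 = 15p and p* = 450, q* = 3018.
The floor of 594 is above the equilibrium price 450, so it binds.
At p = 594: qd = 6618 - 8·594 = 1866 and qs = 7·594 - 132 = 4026.
The quantity actually transacted is the short side, demand: 1866.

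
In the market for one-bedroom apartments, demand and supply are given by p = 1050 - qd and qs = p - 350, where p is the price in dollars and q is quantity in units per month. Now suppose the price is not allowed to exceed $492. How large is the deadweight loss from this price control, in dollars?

Rearranging demand gives qd = 1050 - p. In a free market, 1050 - p = p - 350 gives the equilibrium p* = 700, q* = 350.
Since 492 < 700, the ceiling is binding.
At p = 492: qd = 1050 - 492 = 558 and qs = 492 - 350 = 142.
Quantity traded falls to 142. At q = 142 the demand price is 1050 - 142 = 908 and the supply price is 350 + 142 = 492.
Deadweight loss = ½ · (908 - 492) · (350 - 142) = ½ · 416 · 208 = 43264.

43264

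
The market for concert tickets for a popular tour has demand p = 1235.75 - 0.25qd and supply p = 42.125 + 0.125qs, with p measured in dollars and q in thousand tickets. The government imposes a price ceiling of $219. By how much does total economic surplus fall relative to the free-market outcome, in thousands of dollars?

586092

Rearranging demand gives qd = 4943 - 4p; rearranging supply gives qs = 8p - 337. In a free market, 4943 - 4p = 8p - 337 gives the equilibrium p* = 440, q* = 3183.
Since 219 < 440, the ceiling is binding.
At p = 219: qd = 4943 - 4·219 = 4067 and qs = 8·219 - 337 = 1415.
Quantity traded falls to 1415. At q = 1415 the demand price is (4943 - 1415)/4 = 882 and the supply price is (337 + 1415)/8 = 219.
Deadweight loss = ½ · (882 - 219) · (3183 - 1415) = ½ · 663 · 1768 = 586092.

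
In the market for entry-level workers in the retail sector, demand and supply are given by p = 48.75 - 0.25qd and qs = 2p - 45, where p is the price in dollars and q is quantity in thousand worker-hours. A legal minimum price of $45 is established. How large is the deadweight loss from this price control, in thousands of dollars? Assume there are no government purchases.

150

Rearranging demand gives qd = 195 - 4p. Without the control the market clears where 195 - 4p = 2p - 45, i.e. p* = 40 and q* = 35.
Because the floor (45) lies above the market-clearing price, it is binding.
At p = 45: qd = 195 - 4·45 = 15 and qs = 2·45 - 45 = 45.
Quantity traded falls to 15. At q = 15 the demand price is (195 - 15)/4 = 45 and the supply price is (45 + 15)/2 = 30.
Deadweight loss = ½ · (45 - 30) · (35 - 15) = ½ · 15 · 20 = 150.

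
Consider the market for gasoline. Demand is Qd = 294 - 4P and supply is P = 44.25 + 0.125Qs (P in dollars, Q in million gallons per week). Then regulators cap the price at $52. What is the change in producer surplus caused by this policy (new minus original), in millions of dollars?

-140

Rearranging supply gives Qs = 8P - 354. Equilibrium: 294 - 4P = 8P - 354, so 648 = 12P and P* = 54, Q* = 78.
The ceiling of 52 is below the equilibrium price 54, so it binds.
At P = 52: Qd = 294 - 4·52 = 86 and Qs = 8·52 - 354 = 62.
Producer surplus without the control is ½ · (54 - 44.25) · 78 = 380.25.
With the ceiling, producers sell 62 units at 52, so PS = ½ · (52 - 44.25) · 62 = 240.25.
Change in producer surplus = 240.25 - 380.25 = -140.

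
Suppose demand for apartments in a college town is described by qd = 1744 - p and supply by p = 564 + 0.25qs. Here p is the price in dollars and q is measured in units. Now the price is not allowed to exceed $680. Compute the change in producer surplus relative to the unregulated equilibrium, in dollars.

-84480

Rearranging supply gives qs = 4p - 2256. Setting quantity demanded equal to quantity supplied, 1744 - p = 4p - 2256, gives p* = 800 and q* = 944.
The ceiling of 680 is below the equilibrium price 800, so it binds.
At p = 680: qd = 1744 - 680 = 1064 and qs = 4·680 - 2256 = 464.
Producer surplus without the control is ½ · (800 - 564) · 944 = 111392.
With the ceiling, producers sell 464 units at 680, so PS = ½ · (680 - 564) · 464 = 26912.
Change in producer surplus = 26912 - 111392 = -84480.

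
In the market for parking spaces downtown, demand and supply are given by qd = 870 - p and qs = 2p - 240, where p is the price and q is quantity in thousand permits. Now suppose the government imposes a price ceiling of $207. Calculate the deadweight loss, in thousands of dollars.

79707

In a free market, 870 - p = 2p - 240 gives the equilibrium p* = 370, q* = 500.
Since 207 < 370, the ceiling is binding.
At p = 207: qd = 870 - 207 = 663 and qs = 2·207 - 240 = 174.
Quantity traded falls to 174. At q = 174 the demand price is 870 - 174 = 696 and the supply price is (240 + 174)/2 = 207.
Deadweight loss = ½ · (696 - 207) · (500 - 174) = ½ · 489 · 326 = 79707.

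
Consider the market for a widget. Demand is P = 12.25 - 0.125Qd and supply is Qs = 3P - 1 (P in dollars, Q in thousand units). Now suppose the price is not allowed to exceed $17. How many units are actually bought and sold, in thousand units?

26

Rearranging demand gives Qd = 98 - 8P. Without the control the market clears where 98 - 8P = 3P - 1, i.e. P* = 9 and Q* = 26.
The ceiling of 17 is above the equilibrium price 9, so it is not binding; the market clears at P* = 9, Q* = 26.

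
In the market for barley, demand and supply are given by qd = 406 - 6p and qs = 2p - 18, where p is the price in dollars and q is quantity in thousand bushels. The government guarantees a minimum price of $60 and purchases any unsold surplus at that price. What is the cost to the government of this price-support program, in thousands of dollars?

3360

Setting quantity demanded equal to quantity supplied, 406 - 6p = 2p - 18, gives p* = 53 and q* = 88.
The floor of 60 is above the equilibrium price 53, so it binds.
At p = 60: qd = 406 - 6·60 = 46 and qs = 2·60 - 18 = 102.
Surplus = qs - qd = 56.
Government expenditure = surplus × support price = 56 × 60 = 3360.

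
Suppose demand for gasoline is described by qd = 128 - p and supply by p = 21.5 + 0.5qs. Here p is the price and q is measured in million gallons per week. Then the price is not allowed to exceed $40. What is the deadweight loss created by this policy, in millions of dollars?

Rearranging supply gives qs = 2p - 43. In a free market, 128 - p = 2p - 43 gives the equilibrium p* = 57, q* = 71.
The ceiling of 40 is below the equilibrium price 57, so it binds.
At p = 40: qd = 128 - 40 = 88 and qs = 2·40 - 43 = 37.
Quantity traded falls to 37. At q = 37 the demand price is 128 - 37 = 91 and the supply price is (43 + 37)/2 = 40.
Deadweight loss = ½ · (91 - 40) · (71 - 37) = ½ · 51 · 34 = 867.

867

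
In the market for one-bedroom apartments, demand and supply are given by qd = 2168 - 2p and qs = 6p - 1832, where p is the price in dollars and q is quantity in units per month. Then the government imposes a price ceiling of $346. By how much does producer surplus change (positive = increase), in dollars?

-108724

Without the control the market clears where 2168 - 2p = 6p - 1832, i.e. p* = 500 and q* = 1168.
The ceiling of 346 is below the equilibrium price 500, so it binds.
At p = 346: qd = 2168 - 2·346 = 1476 and qs = 6·346 - 1832 = 244.
Producer surplus without the control is ½ · (500 - 916/3) · 1168 = 341056/3.
With the ceiling, producers sell 244 units at 346, so PS = ½ · (346 - 916/3) · 244 = 14884/3.
Change in producer surplus = 14884/3 - 341056/3 = -108724.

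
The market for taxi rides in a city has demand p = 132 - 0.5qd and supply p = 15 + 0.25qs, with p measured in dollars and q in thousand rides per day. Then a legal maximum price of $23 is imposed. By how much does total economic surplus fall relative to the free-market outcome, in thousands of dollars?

5766

Rearranging demand gives qd = 264 - 2p; rearranging supply gives qs = 4p - 60. In a free market, 264 - 2p = 4p - 60 gives the equilibrium p* = 54, q* = 156.
Because the ceiling (23) lies below the market-clearing price, it is binding.
At p = 23: qd = 264 - 2·23 = 218 and qs = 4·23 - 60 = 32.
Quantity traded falls to 32. At q = 32 the demand price is (264 - 32)/2 = 116 and the supply price is (60 + 32)/4 = 23.
Deadweight loss = ½ · (116 - 23) · (156 - 32) = ½ · 93 · 124 = 5766.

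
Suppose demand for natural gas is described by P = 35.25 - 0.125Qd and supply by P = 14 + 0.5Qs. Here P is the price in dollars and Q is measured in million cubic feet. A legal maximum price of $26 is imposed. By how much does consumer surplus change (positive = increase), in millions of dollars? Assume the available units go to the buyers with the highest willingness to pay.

Rearranging demand gives Qd = 282 - 8P; rearranging supply gives Qs = 2P - 28. In a free market, 282 - 8P = 2P - 28 gives the equilibrium P* = 31, Q* = 34.
Because the ceiling (26) lies below the market-clearing price, it is binding.
At P = 26: Qd = 282 - 8·26 = 74 and Qs = 2·26 - 28 = 24.
Consumer surplus without the control is ½ · (35.25 - 31) · 34 = 72.25.
With the ceiling, 24 units are sold at 26 (assume they go to the highest-value buyers). The demand price at Q = 24 is 32.25, so CS = ½ · [(35.25 - 26) + (32.25 - 26)] · 24 = 186.
Change in consumer surplus = 186 - 72.25 = 113.75.

113.75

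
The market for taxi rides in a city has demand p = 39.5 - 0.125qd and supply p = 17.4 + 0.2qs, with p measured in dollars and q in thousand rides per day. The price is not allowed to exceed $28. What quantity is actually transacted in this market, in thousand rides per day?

53

Rearranging demand gives qd = 316 - 8p; rearranging supply gives qs = 5p - 87. In a free market, 316 - 8p = 5p - 87 gives the equilibrium p* = 31, q* = 68.
The ceiling of 28 is below the equilibrium price 31, so it binds.
At p = 28: qd = 316 - 8·28 = 92 and qs = 5·28 - 87 = 53.
The quantity actually transacted is the short side, supply: 53.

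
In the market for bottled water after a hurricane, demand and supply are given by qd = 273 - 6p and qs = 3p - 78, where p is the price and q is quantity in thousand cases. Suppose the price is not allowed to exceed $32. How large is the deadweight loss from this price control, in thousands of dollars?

Without the control the market clears where 273 - 6p = 3p - 78, i.e. p* = 39 and q* = 39.
Since 32 < 39, the ceiling is binding.
At p = 32: qd = 273 - 6·32 = 81 and qs = 3·32 - 78 = 18.
Quantity traded falls to 18. At q = 18 the demand price is (273 - 18)/6 = 42.5 and the supply price is (78 + 18)/3 = 32.
Deadweight loss = ½ · (42.5 - 32) · (39 - 18) = ½ · 10.5 · 21 = 110.25.

110.25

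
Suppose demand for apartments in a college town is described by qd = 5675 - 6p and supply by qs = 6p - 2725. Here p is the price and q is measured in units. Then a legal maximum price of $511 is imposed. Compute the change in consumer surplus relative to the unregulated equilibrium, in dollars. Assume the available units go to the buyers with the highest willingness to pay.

-42714

In a free market, 5675 - 6p = 6p - 2725 gives the equilibrium p* = 700, q* = 1475.
Since 511 < 700, the ceiling is binding.
At p = 511: qd = 5675 - 6·511 = 2609 and qs = 6·511 - 2725 = 341.
Consumer surplus without the control is ½ · (5675/6 - 700) · 1475 = 2175625/12.
With the ceiling, 341 units are sold at 511 (assume they go to the highest-value buyers). The demand price at q = 341 is 889, so CS = ½ · [(5675/6 - 511) + (889 - 511)] · 341 = 1663057/12.
Change in consumer surplus = 1663057/12 - 2175625/12 = -42714.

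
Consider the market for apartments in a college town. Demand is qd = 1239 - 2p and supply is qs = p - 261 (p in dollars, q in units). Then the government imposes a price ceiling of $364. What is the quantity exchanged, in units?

In a free market, 1239 - 2p = p - 261 gives the equilibrium p* = 500, q* = 239.
The ceiling of 364 is below the equilibrium price 500, so it binds.
At p = 364: qd = 1239 - 2·364 = 511 and qs = 364 - 261 = 103.
The quantity actually transacted is the short side, supply: 103.

103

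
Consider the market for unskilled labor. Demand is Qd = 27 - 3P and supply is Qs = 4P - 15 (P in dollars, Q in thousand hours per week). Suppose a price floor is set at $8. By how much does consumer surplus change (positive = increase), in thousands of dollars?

In a free market, 27 - 3P = 4P - 15 gives the equilibrium P* = 6, Q* = 9.
Because the floor (8) lies above the market-clearing price, it is binding.
At P = 8: Qd = 27 - 3·8 = 3 and Qs = 4·8 - 15 = 17.
Consumer surplus without the control is ½ · (9 - 6) · 9 = 13.5.
With the floor, consumers buy 3 units at 8, so CS = ½ · (9 - 8) · 3 = 1.5.
Change in consumer surplus = 1.5 - 13.5 = -12.

-12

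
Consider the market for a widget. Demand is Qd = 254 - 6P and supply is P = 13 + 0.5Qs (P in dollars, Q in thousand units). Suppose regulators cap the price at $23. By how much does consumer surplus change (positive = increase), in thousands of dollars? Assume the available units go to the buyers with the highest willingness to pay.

Rearranging supply gives Qs = 2P - 26. In a free market, 254 - 6P = 2P - 26 gives the equilibrium P* = 35, Q* = 44.
The ceiling of 23 is below the equilibrium price 35, so it binds.
At P = 23: Qd = 254 - 6·23 = 116 and Qs = 2·23 - 26 = 20.
Consumer surplus without the control is ½ · (127/3 - 35) · 44 = 484/3.
With the ceiling, 20 units are sold at 23 (assume they go to the highest-value buyers). The demand price at Q = 20 is 39, so CS = ½ · [(127/3 - 23) + (39 - 23)] · 20 = 1060/3.
Change in consumer surplus = 1060/3 - 484/3 = 192.

192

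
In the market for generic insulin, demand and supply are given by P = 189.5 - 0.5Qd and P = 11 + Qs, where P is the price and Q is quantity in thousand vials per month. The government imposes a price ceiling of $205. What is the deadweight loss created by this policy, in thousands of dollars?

0

Rearranging demand gives Qd = 379 - 2P; rearranging supply gives Qs = P - 11. Without the control the market clears where 379 - 2P = P - 11, i.e. P* = 130 and Q* = 119.
The ceiling of 205 is above the equilibrium price 130, so it is not binding; the market clears at P* = 130, Q* = 119.
Since the control does not bind, no trades are prevented and deadweight loss is zero.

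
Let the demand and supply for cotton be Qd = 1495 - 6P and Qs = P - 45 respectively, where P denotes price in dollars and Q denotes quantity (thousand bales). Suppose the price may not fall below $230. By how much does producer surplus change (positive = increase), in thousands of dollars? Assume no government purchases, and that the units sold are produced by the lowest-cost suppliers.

-650

Equilibrium: 1495 - 6P = P - 45, so 1540 = 7P and P* = 220, Q* = 175.
Since 230 > 220, the floor is binding.
At P = 230: Qd = 1495 - 6·230 = 115 and Qs = 230 - 45 = 185.
Producer surplus without the control is ½ · (220 - 45) · 175 = 15312.5.
With the floor, 115 units are sold at 230. The supply price at Q = 115 is 160, so PS = ½ · [(230 - 45) + (230 - 160)] · 115 = 14662.5.
Change in producer surplus = 14662.5 - 15312.5 = -650.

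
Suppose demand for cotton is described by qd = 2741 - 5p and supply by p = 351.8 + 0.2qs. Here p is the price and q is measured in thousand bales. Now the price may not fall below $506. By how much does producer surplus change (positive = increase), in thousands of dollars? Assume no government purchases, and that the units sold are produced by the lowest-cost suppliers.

Rearranging supply gives qs = 5p - 1759. Equilibrium: 2741 - 5p = 5p - 1759, so 4500 = 10p and p* = 450, q* = 491.
Because the floor (506) lies above the market-clearing price, it is binding.
At p = 506: qd = 2741 - 5·506 = 211 and qs = 5·506 - 1759 = 771.
Producer surplus without the control is ½ · (450 - 351.8) · 491 = 24108.1.
With the floor, 211 units are sold at 506. The supply price at q = 211 is 394, so PS = ½ · [(506 - 351.8) + (506 - 394)] · 211 = 28084.1.
Change in producer surplus = 28084.1 - 24108.1 = 3976.

3976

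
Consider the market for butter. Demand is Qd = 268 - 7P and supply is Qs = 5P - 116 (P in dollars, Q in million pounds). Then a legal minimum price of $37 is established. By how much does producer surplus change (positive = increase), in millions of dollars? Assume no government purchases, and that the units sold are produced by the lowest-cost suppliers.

-77.5

Equilibrium: 268 - 7P = 5P - 116, so 384 = 12P and P* = 32, Q* = 44.
Since 37 > 32, the floor is binding.
At P = 37: Qd = 268 - 7·37 = 9 and Qs = 5·37 - 116 = 69.
Producer surplus without the control is ½ · (32 - 23.2) · 44 = 193.6.
With the floor, 9 units are sold at 37. The supply price at Q = 9 is 25, so PS = ½ · [(37 - 23.2) + (37 - 25)] · 9 = 116.1.
Change in producer surplus = 116.1 - 193.6 = -77.5.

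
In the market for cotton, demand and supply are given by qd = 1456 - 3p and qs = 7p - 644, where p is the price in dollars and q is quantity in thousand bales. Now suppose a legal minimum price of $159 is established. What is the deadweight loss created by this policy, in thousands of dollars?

0

Without the control the market clears where 1456 - 3p = 7p - 644, i.e. p* = 210 and q* = 826.
The floor of 159 is below the equilibrium price 210, so it is not binding; the market clears at p* = 210, q* = 826.
Since the control does not bind, no trades are prevented and deadweight loss is zero.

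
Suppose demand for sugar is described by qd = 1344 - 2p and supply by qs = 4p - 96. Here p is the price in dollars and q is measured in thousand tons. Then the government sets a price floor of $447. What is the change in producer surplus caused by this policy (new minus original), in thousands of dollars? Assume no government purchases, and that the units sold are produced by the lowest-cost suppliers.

In a free market, 1344 - 2p = 4p - 96 gives the equilibrium p* = 240, q* = 864.
Because the floor (447) lies above the market-clearing price, it is binding.
At p = 447: qd = 1344 - 2·447 = 450 and qs = 4·447 - 96 = 1692.
Producer surplus without the control is ½ · (240 - 24) · 864 = 93312.
With the floor, 450 units are sold at 447. The supply price at q = 450 is 136.5, so PS = ½ · [(447 - 24) + (447 - 136.5)] · 450 = 165037.5.
Change in producer surplus = 165037.5 - 93312 = 71725.5.

71725.5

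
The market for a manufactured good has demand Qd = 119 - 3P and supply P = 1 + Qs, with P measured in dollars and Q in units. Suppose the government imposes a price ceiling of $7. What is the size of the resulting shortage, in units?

92

Rearranging supply gives Qs = P - 1. In a free market, 119 - 3P = P - 1 gives the equilibrium P* = 30, Q* = 29.
The ceiling of 7 is below the equilibrium price 30, so it binds.
At P = 7: Qd = 119 - 3·7 = 98 and Qs = 7 - 1 = 6.
Shortage = Qd - Qs = 98 - 6 = 92.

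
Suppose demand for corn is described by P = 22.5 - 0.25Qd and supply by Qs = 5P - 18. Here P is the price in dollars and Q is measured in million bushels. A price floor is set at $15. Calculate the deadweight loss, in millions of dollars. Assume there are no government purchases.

32.4

Rearranging demand gives Qd = 90 - 4P. Setting quantity demanded equal to quantity supplied, 90 - 4P = 5P - 18, gives P* = 12 and Q* = 42.
The floor of 15 is above the equilibrium price 12, so it binds.
At P = 15: Qd = 90 - 4·15 = 30 and Qs = 5·15 - 18 = 57.
Quantity traded falls to 30. At Q = 30 the demand price is (90 - 30)/4 = 15 and the supply price is (18 + 30)/5 = 9.6.
Deadweight loss = ½ · (15 - 9.6) · (42 - 30) = ½ · 5.4 · 12 = 32.4.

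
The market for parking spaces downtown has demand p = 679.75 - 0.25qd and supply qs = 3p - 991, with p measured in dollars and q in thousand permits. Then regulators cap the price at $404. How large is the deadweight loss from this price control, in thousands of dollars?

41674.5

Rearranging demand gives qd = 2719 - 4p. Without the control the market clears where 2719 - 4p = 3p - 991, i.e. p* = 530 and q* = 599.
The ceiling of 404 is below the equilibrium price 530, so it binds.
At p = 404: qd = 2719 - 4·404 = 1103 and qs = 3·404 - 991 = 221.
Quantity traded falls to 221. At q = 221 the demand price is (2719 - 221)/4 = 624.5 and the supply price is (991 + 221)/3 = 404.
Deadweight loss = ½ · (624.5 - 404) · (599 - 221) = ½ · 220.5 · 378 = 41674.5.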